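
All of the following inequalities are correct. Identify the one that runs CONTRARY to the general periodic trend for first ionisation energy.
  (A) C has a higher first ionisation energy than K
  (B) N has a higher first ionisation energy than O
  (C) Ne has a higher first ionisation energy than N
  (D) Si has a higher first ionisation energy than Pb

The general trend: first ionisation energy increases across a period and decreases down a group.
(A) C (period 2, group 14) vs K (period 4, group 1): the stated order agrees with the simple trend.
(B) N (period 2, group 15) vs O (period 2, group 16): the stated order contradicts the simple trend.
(C) Ne (period 2, group 18) vs N (period 2, group 15): the stated order agrees with the simple trend.
(D) Si (period 3, group 14) vs Pb (period 6, group 14): the stated order agrees with the simple trend.
The exception is (B): pairing an electron in O's 2p⁴ costs repulsion energy, so O ionizes more easily than half-filled N (2p³).

(B)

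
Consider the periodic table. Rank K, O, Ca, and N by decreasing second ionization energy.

O > K > N > Ca

The second ionization energy removes an electron from the +1 ion. For each element: K⁺ is the bare [Ar] core; O⁺ still has 5 valence electrons; Ca⁺ still has 1 valence electron; N⁺ still has 4 valence electrons.
Usually core removal costs more than valence removal, but here the competition is close: a tightly held n=2 valence electron can cost more to remove than an n=3 core electron, so the actual values have to decide it.
Valence configurations: O⁺ [He]2s²2p³, Ca⁺ [Ar]4s¹, N⁺ [He]2s²2p².
Approximate IE_2 values (kJ/mol): K 3052, O 3388, Ca 1145, N 2856.
Overall IE_2 order: Ca < N < K < O.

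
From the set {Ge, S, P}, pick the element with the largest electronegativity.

P is in period 3, group 15; S is in period 3, group 16; Ge is in period 4, group 14.
EN rises left→right (higher Z_eff, smaller atoms) and falls top→bottom (larger, more shielded atoms).
These span different periods and groups, so the two trends combine.
P > Ge: relative to Ge, both the across-period and down-group shifts push P's electronegativity up.
S > P: S lies to the right of P in period 3, so the across-period effect alone puts S higher.
Tabulated electronegativity (Pauling): P 2.19, S 2.58, Ge 2.01.
The largest electronegativity among these belongs to S.

S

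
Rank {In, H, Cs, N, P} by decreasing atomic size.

Cs > In > P > N > H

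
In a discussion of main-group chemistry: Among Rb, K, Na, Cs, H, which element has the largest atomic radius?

Cs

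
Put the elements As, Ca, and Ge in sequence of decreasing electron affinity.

Ge > As > Ca

Ca is in period 4, group 2; Ge is in period 4, group 14; As is in period 4, group 15.
EA tends to increase across a period and decrease down a group, though the pattern is less regular than for IE or radius.
All lie in period 4; the across-period trend (electron affinity increases left to right) applies, with the exception below.
Note the exception: Ge has a higher electron affinity than As, contrary to the simple trend — adding an electron to As's half-filled 4p³ is unfavourable, so Ge (4p²) has the more exothermic EA.
Approximate values (kJ/mol): Ca 2, Ge 119, As 78.
So from highest to lowest: Ge > As > Ca.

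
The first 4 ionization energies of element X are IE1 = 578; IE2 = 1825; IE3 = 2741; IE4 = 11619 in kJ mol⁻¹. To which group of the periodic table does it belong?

Look for the largest jump between consecutive ionization energies: IE4/IE3 ≈ 4.2, far larger than any earlier ratio.
That jump marks the point where a core electron is being removed. So the atom has 3 valence electrons.
A main-group element with 3 valence electrons is in group 13.

Group 13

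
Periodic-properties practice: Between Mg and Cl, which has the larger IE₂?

Cl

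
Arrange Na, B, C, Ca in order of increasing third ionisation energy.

IE_3 is the cost of taking one more electron from the +2 cation: Na²⁺ is already 1 electron into the core; B²⁺ still has 1 valence electron; C²⁺ still has 2 valence electrons; Ca²⁺ is the bare [Ar] core.
Pulling an electron out of a noble-gas core costs far more than removing a remaining valence electron, so Ca and Na sit at the high end of IE_3.
Valence configurations: B²⁺ [He]2s¹, C²⁺ [He]2s².
Approximate IE_3 values (kJ/mol): Na 6910, B 3660, C 4620, Ca 4912.
Putting it together, IE_3: B < C < Ca < Na.

B < C < Ca < Na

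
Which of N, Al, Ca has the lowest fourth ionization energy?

IE_4 is the cost of taking one more electron from the +3 cation: N³⁺ still has 2 valence electrons; Al³⁺ is the bare [Ne] core; Ca³⁺ is already 1 electron into the core.
Usually core removal costs more than valence removal, but here the competition is close: a tightly held n=2 valence electron can cost more to remove than an n=3 core electron, so the actual values have to decide it.
The numbers (kJ/mol): N 7475, Al 11577, Ca 6491.
Overall IE_4 order: Ca < N < Al.

Ca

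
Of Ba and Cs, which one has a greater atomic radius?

Cs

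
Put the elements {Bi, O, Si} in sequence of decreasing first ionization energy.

O > Si > Bi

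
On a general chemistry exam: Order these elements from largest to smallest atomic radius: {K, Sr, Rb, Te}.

Atomic radius shrinks across a period as nuclear charge pulls the same shell inward, and grows down a group as new shells are added.
These span different periods and groups, so the two trends combine.
Sr > Te: both are in period 5; the period trend gives Sr the larger value.
K > Sr: the two effects oppose for this pair; the across-period effect wins (196 vs 185 pm).
Rb > K: they share group 1; the group trend gives Rb the larger value.
For reference (pm): K 196, Rb 210, Sr 185, Te 136.
So from largest to smallest: Rb > K > Sr > Te.

Rb > K > Sr > Te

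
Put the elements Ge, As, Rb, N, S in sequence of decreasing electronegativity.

N > S > As > Ge > Rb

N is in period 2, group 15; S is in period 3, group 16; Ge is in period 4, group 14; As is in period 4, group 15; Rb is in period 5, group 1.
Smaller atoms with higher effective nuclear charge are more electronegative.
Here both period and group differ, so the two effects have to be weighed against each other.
Ge > Rb: both effects reinforce here, so Ge is clearly the higher of the two.
As > Ge: both are in period 4; the period trend gives As the larger value.
S > As: both effects reinforce here, so S is clearly the higher of the two.
N > S: period and group pull opposite ways; the down-group shift dominates (3.04 vs 2.58).
Approximate values (Pauling): N 3.04, S 2.58, Ge 2.01, As 2.18, Rb 0.82.
So from highest to lowest: N > S > As > Ge > Rb.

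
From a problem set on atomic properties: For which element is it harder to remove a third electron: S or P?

S

Consider each +2 ion: S²⁺ still has 4 valence electrons; P²⁺ still has 3 valence electrons.
All are still removing valence electrons, so compare the +2 ions as you would atoms: IE_3 generally rises across a period (higher Z_eff) and falls down a group (larger shell), subject to the usual subshell exceptions.
Valence configurations: S²⁺ [Ne]3s²3p², P²⁺ [Ne]3s²3p¹.
Approximate IE_3 values (kJ/mol): S 3357, P 2914.
So the third ionization energies run P < S.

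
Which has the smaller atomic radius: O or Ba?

O

O is in period 2, group 16; Ba is in period 6, group 2.
Radius decreases left→right (rising Z_eff, same n) and increases top→bottom (higher n).
Neither a single period nor a single group — weigh both effects.
Ba > O: both effects reinforce here, so Ba is clearly the larger of the two.
Tabulated atomic radius (pm): O 63, Ba 196.
So O has the smaller atomic radius (O < Ba).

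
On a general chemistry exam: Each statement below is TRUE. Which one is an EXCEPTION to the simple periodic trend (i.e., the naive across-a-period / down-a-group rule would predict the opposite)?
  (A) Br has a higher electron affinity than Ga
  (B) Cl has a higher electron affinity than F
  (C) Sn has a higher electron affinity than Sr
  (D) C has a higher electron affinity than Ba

(B)

The general trend: electron affinity increases across a period and decreases down a group.
(A) Br (period 4, group 17) vs Ga (period 4, group 13): the stated order agrees with the simple trend.
(B) Cl (period 3, group 17) vs F (period 2, group 17): the stated order contradicts the simple trend.
(C) Sn (period 5, group 14) vs Sr (period 5, group 2): the stated order agrees with the simple trend.
(D) C (period 2, group 14) vs Ba (period 6, group 2): the stated order agrees with the simple trend.
The exception is (B): F's small 2p subshell makes the incoming electron feel strong e⁻–e⁻ repulsion, so Cl actually releases more energy on gaining an electron.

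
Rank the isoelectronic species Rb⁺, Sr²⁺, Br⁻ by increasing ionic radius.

Sr²⁺ < Rb⁺ < Br⁻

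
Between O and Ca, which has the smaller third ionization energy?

Ca

The third ionization energy removes an electron from the +2 ion. For each element: O²⁺ still has 4 valence electrons; Ca²⁺ is the bare [Ar] core.
Usually core removal costs more than valence removal, but here the competition is close: a tightly held n=2 valence electron can cost more to remove than an n=3 core electron, so the actual values have to decide it.
The numbers (kJ/mol): O 5300, Ca 4912.
Hence IE_3: Ca < O.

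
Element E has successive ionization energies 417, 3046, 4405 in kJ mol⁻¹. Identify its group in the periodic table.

Look for the largest jump between consecutive ionization energies: IE2/IE1 ≈ 7.3, far larger than any earlier ratio.
That jump marks the point where a core electron is being removed. So the atom has 1 valence electron.
A main-group element with 1 valence electron is in group 1.

Group 1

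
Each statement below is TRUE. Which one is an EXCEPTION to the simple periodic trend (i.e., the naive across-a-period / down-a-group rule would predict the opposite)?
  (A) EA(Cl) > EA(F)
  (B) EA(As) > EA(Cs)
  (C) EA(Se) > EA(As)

The general trend: electron affinity increases across a period and decreases down a group.
(A) Cl (period 3, group 17) vs F (period 2, group 17): the stated order contradicts the simple trend.
(B) As (period 4, group 15) vs Cs (period 6, group 1): the stated order agrees with the simple trend.
(C) Se (period 4, group 16) vs As (period 4, group 15): the stated order agrees with the simple trend.
The exception is (A): F's small 2p subshell makes the incoming electron feel strong e⁻–e⁻ repulsion, so Cl actually releases more energy on gaining an electron.

(A)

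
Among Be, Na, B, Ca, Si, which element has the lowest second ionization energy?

Ca

The second ionization energy removes an electron from the +1 ion. For each element: Be⁺ still has 1 valence electron; Na⁺ is the bare [Ne] core; B⁺ still has 2 valence electrons; Ca⁺ still has 1 valence electron; Si⁺ still has 3 valence electrons.
Pulling an electron out of a noble-gas core costs far more than removing a remaining valence electron, so Na sits at the high end of IE_2.
Valence configurations: Be⁺ [He]2s¹, B⁺ [He]2s², Ca⁺ [Ar]4s¹, Si⁺ [Ne]3s²3p¹.
Tabulated IE_2 (kJ/mol): Be 1757, Na 4562, B 2427, Ca 1145, Si 1577.
Overall IE_2 order: Ca < Si < Be < B < Na.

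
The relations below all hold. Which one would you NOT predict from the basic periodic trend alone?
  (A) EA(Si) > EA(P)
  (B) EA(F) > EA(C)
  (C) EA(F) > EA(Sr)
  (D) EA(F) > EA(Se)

(A)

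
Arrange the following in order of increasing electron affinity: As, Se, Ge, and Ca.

Ca is in period 4, group 2; Ge is in period 4, group 14; As is in period 4, group 15; Se is in period 4, group 16.
Atoms with high Z_eff and room in the valence shell (especially the halogens) have the most exothermic electron affinities.
All lie in period 4; the across-period trend (electron affinity increases left to right) applies, with the exception below.
Note the exception: Ge has a higher electron affinity than As, contrary to the simple trend — adding an electron to As's half-filled 4p³ is unfavourable, so Ge (4p²) has the more exothermic EA.
Tabulated electron affinity (kJ/mol): Ca 2, Ge 119, As 78, Se 195.
So from lowest to highest: Ca < As < Ge < Se.

Ca < As < Ge < Se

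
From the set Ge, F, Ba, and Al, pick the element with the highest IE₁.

F is in period 2, group 17; Al is in period 3, group 13; Ge is in period 4, group 14; Ba is in period 6, group 2.
Across a period the outer electron is held more tightly (higher IE₁); down a group it sits in a higher shell, more shielded, and comes off more easily.
These span different periods and groups, so the two trends combine.
Al > Ba: relative to Ba, both the across-period and down-group shifts push Al's first ionization energy up.
Ge > Al: period and group pull opposite ways; the across-period shift dominates (762 vs 578 kJ/mol).
F > Ge: relative to Ge, both the across-period and down-group shifts push F's first ionization energy up.
Approximate values (kJ/mol): F 1681, Al 578, Ge 762, Ba 503.
The highest IE₁ among these belongs to F.

F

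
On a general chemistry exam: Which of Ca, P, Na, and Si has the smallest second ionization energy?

Ca

Consider each +1 ion: Ca⁺ still has 1 valence electron; P⁺ still has 4 valence electrons; Na⁺ is the bare [Ne] core; Si⁺ still has 3 valence electrons.
Pulling an electron out of a noble-gas core costs far more than removing a remaining valence electron, so Na sits at the high end of IE_2.
Valence configurations: Ca⁺ [Ar]4s¹, P⁺ [Ne]3s²3p², Si⁺ [Ne]3s²3p¹.
The numbers (kJ/mol): Ca 1145, P 1907, Na 4562, Si 1577.
Putting it together, IE_2: Ca < Si < P < Na.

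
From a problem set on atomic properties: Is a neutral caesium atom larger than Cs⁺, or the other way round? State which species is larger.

Forming Cs⁺ removes 1 electron from Cs. Fewer electrons for the same nuclear charge means less shielding and a higher Z_eff on the remaining electrons, and for main-group metals the entire outer shell is lost.
A cation is smaller than its parent atom: Cs⁺ < Cs.

Cs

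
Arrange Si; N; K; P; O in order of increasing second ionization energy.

The second ionization energy removes an electron from the +1 ion. For each element: Si⁺ still has 3 valence electrons; N⁺ still has 4 valence electrons; K⁺ is the bare [Ar] core; P⁺ still has 4 valence electrons; O⁺ still has 5 valence electrons.
Usually core removal costs more than valence removal, but here the competition is close: a tightly held n=2 valence electron can cost more to remove than an n=3 core electron, so the actual values have to decide it.
Valence configurations: Si⁺ [Ne]3s²3p¹, N⁺ [He]2s²2p², P⁺ [Ne]3s²3p², O⁺ [He]2s²2p³.
Tabulated IE_2 (kJ/mol): Si 1577, N 2856, K 3052, P 1907, O 3388.
Putting it together, IE_2: Si < P < N < K < O.

Si < P < N < K < O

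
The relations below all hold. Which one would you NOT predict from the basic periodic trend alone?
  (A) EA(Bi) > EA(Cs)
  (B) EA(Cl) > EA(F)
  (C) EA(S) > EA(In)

(B)

The general trend: electron affinity increases across a period and decreases down a group.
(A) Bi (period 6, group 15) vs Cs (period 6, group 1): the stated order agrees with the simple trend.
(B) Cl (period 3, group 17) vs F (period 2, group 17): the stated order contradicts the simple trend.
(C) S (period 3, group 16) vs In (period 5, group 13): the stated order agrees with the simple trend.
The exception is (B): F's small 2p subshell makes the incoming electron feel strong e⁻–e⁻ repulsion, so Cl actually releases more energy on gaining an electron.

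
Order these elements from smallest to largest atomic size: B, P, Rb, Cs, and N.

N, B, P, Rb, Cs

Moving right in a period, electrons are added to the same shell under a stronger nuclear pull, so atoms get smaller; moving down, a new shell is opened and atoms get larger.
Neither a single period nor a single group — weigh both effects.
B > N: B lies to the left of N in period 2, so the across-period effect alone puts B larger.
P > B: period and group pull opposite ways; the down-group shift dominates (111 vs 85 pm).
Rb > P: relative to P, both the across-period and down-group shifts push Rb's atomic radius up.
Cs > Rb: they share group 1; the group trend gives Cs the larger value.
Approximate values (pm): B 85, N 71, P 111, Rb 210, Cs 232.
So from smallest to largest: N < B < P < Rb < Cs.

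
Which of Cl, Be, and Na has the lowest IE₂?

After 1 electron has been removed, what remains? Cl⁺ still has 6 valence electrons; Be⁺ still has 1 valence electron; Na⁺ is the bare [Ne] core.
Core electrons are held far more tightly than valence electrons, so Na tops the IE_2 order.
Valence configurations: Cl⁺ [Ne]3s²3p⁴, Be⁺ [He]2s¹.
Tabulated IE_2 (kJ/mol): Cl 2298, Be 1757, Na 4562.
Overall IE_2 order: Be < Cl < Na.

Be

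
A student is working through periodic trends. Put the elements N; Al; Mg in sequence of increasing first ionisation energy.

N is in period 2, group 15; Mg is in period 3, group 2; Al is in period 3, group 13.
Removing the outermost electron gets harder across a period and easier down a group.
These span different periods and groups, so the two trends combine.
Mg > Al: this pair runs against the simple trend — see the exception note.
N > Mg: both effects reinforce here, so N is clearly the higher of the two.
Note the exception: Mg has a higher first ionization energy than Al, contrary to the simple trend — Al's single 3p electron is easier to remove than one from Mg's filled 3s².
For reference (kJ/mol): N 1402, Mg 738, Al 578.
So from lowest to highest: Al < Mg < N.

Al < Mg < N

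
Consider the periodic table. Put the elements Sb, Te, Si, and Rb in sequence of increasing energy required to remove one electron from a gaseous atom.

Rb, Si, Sb, Te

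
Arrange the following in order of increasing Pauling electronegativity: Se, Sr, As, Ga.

Sr < Ga < As < Se

Ga is in period 4, group 13; As is in period 4, group 15; Se is in period 4, group 16; Sr is in period 5, group 2.
Smaller atoms with higher effective nuclear charge are more electronegative.
These span different periods and groups, so the two trends combine.
Ga > Sr: relative to Sr, both the across-period and down-group shifts push Ga's electronegativity up.
As > Ga: both are in period 4; the period trend gives As the larger value.
Se > As: Se lies to the right of As in period 4, so the across-period effect alone puts Se higher.
Approximate values (Pauling): Ga 1.81, As 2.18, Se 2.55, Sr 0.95.
So from lowest to highest: Sr < Ga < As < Se.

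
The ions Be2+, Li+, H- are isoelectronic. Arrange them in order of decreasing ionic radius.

H-, Li+, Be2+

All of these have 2 electrons, so size is governed by nuclear charge alone: the more protons, the stronger the pull on the same electron cloud, and the smaller the ion.
Nuclear charges: Be2+ (Z=4), Li+ (Z=3), H- (Z=1).
Largest to smallest: H- > Li+ > Be2+.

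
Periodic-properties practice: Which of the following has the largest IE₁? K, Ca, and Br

Br

First ionization energy rises across a period (greater Z_eff holds electrons more tightly) and falls down a group (valence electrons are farther from the nucleus).
All lie in period 4, so first ionization energy increases left to right.
The largest IE₁ among these belongs to Br.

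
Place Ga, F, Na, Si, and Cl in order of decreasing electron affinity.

Cl > F > Si > Na > Ga

Adding an electron releases more energy for atoms nearer the top right (short of the noble gases).
These span different periods and groups, so the two trends combine.
Na > Ga: the two effects oppose for this pair; the down-group effect wins (53 vs 29 kJ/mol).
Si > Na: Si lies to the right of Na in period 3, so the across-period effect alone puts Si higher.
F > Si: both effects reinforce here, so F is clearly the higher of the two.
Cl > F: this pair runs against the simple trend — see the exception note.
Note the exception: Cl has a higher electron affinity than F, contrary to the simple trend — F's small 2p subshell makes the incoming electron feel strong e⁻–e⁻ repulsion, so Cl actually releases more energy on gaining an electron.
Tabulated electron affinity (kJ/mol): F 328, Na 53, Si 134, Cl 349, Ga 29.
So from highest to lowest: Cl > F > Si > Na > Ga.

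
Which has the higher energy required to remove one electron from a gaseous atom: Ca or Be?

Across a period the outer electron is held more tightly (higher IE₁); down a group it sits in a higher shell, more shielded, and comes off more easily.
All are in group 2, so first ionization energy increases up the group.
So Be has the higher energy required to remove one electron from a gaseous atom (Be > Ca).

Be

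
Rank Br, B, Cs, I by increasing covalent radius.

B < Br < I < Cs

B is in period 2, group 13; Br is in period 4, group 17; I is in period 5, group 17; Cs is in period 6, group 1.
Across a period the added protons contract the valence shell; down a group each new principal shell makes the atom larger.
Neither a single period nor a single group — weigh both effects.
Br > B: period and group pull opposite ways; the down-group shift dominates (114 vs 85 pm).
I > Br: I sits below Br in group 17, so the down-group effect alone puts I larger.
Cs > I: relative to I, both the across-period and down-group shifts push Cs's atomic radius up.
For reference (pm): B 85, Br 114, I 133, Cs 232.
So from smallest to largest: B < Br < I < Cs.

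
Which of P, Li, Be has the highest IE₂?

IE_2 is the cost of taking one more electron from the +1 cation: P⁺ still has 4 valence electrons; Li⁺ is the bare [He] core; Be⁺ still has 1 valence electron.
Pulling an electron out of a noble-gas core costs far more than removing a remaining valence electron, so Li sits at the high end of IE_2.
Valence configurations: P⁺ [Ne]3s²3p², Be⁺ [He]2s¹.
Approximate IE_2 values (kJ/mol): P 1907, Li 7298, Be 1757.
Hence IE_2: Be < P < Li.

Li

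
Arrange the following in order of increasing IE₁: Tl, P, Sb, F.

Tl < Sb < P < F

F is in period 2, group 17; P is in period 3, group 15; Sb is in period 5, group 15; Tl is in period 6, group 13.
Across a period the outer electron is held more tightly (higher IE₁); down a group it sits in a higher shell, more shielded, and comes off more easily.
Neither a single period nor a single group — weigh both effects.
Sb > Tl: relative to Tl, both the across-period and down-group shifts push Sb's first ionization energy up.
P > Sb: P sits above Sb in group 15, so the down-group effect alone puts P higher.
F > P: relative to P, both the across-period and down-group shifts push F's first ionization energy up.
Tabulated first ionization energy (kJ/mol): F 1681, P 1012, Sb 831, Tl 589.
So from lowest to highest: Tl < Sb < P < F.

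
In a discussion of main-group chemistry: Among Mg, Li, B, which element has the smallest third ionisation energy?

B

Consider each +2 ion: Mg²⁺ is the bare [Ne] core; Li²⁺ is already 1 electron into the core; B²⁺ still has 1 valence electron.
Pulling an electron out of a noble-gas core costs far more than removing a remaining valence electron, so Mg and Li sit at the high end of IE_3.
Approximate IE_3 values (kJ/mol): Mg 7733, Li 11815, B 3660.
Hence IE_3: B < Mg < Li.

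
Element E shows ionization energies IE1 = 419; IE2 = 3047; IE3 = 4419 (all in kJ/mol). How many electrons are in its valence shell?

1

Look for the largest jump between consecutive ionization energies: IE2/IE1 ≈ 7.3, far larger than any earlier ratio.
That jump marks the point where a core electron is being removed. So the atom has 1 valence electron.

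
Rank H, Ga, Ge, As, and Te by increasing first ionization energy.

Ga < Ge < Te < As < H

H is in period 1, group 1; Ga is in period 4, group 13; Ge is in period 4, group 14; As is in period 4, group 15; Te is in period 5, group 16.
Across a period the outer electron is held more tightly (higher IE₁); down a group it sits in a higher shell, more shielded, and comes off more easily.
Here both period and group differ, so the two effects have to be weighed against each other.
Ge > Ga: Ge lies to the right of Ga in period 4, so the across-period effect alone puts Ge higher.
Te > Ge: the two effects oppose for this pair; the across-period effect wins (869 vs 762 kJ/mol).
As > Te: the two effects oppose for this pair; the down-group effect wins (947 vs 869 kJ/mol).
H > As: period and group pull opposite ways; the down-group shift dominates (1312 vs 947 kJ/mol).
Approximate values (kJ/mol): H 1312, Ga 579, Ge 762, As 947, Te 869.
So from lowest to highest: Ga < Ge < Te < As < H.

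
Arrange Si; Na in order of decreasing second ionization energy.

Na > Si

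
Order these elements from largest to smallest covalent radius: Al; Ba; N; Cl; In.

Ba, In, Al, Cl, N

N is in period 2, group 15; Al is in period 3, group 13; Cl is in period 3, group 17; In is in period 5, group 13; Ba is in period 6, group 2.
Moving right in a period, electrons are added to the same shell under a stronger nuclear pull, so atoms get smaller; moving down, a new shell is opened and atoms get larger.
These span different periods and groups, so the two trends combine.
Cl > N: period and group pull opposite ways; the down-group shift dominates (99 vs 71 pm).
Al > Cl: Al lies to the left of Cl in period 3, so the across-period effect alone puts Al larger.
In > Al: In sits below Al in group 13, so the down-group effect alone puts In larger.
Ba > In: both effects reinforce here, so Ba is clearly the larger of the two.
Approximate values (pm): N 71, Al 126, Cl 99, In 142, Ba 196.
So from largest to smallest: Ba > In > Al > Cl > N.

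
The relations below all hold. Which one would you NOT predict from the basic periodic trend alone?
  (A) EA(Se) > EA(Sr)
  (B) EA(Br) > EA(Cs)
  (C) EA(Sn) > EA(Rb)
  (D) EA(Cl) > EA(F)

The general trend: electron affinity increases across a period and decreases down a group.
(A) Se (period 4, group 16) vs Sr (period 5, group 2): the stated order agrees with the simple trend.
(B) Br (period 4, group 17) vs Cs (period 6, group 1): the stated order agrees with the simple trend.
(C) Sn (period 5, group 14) vs Rb (period 5, group 1): the stated order agrees with the simple trend.
(D) Cl (period 3, group 17) vs F (period 2, group 17): the stated order contradicts the simple trend.
The exception is (D): F's small 2p subshell makes the incoming electron feel strong e⁻–e⁻ repulsion, so Cl actually releases more energy on gaining an electron.

(D)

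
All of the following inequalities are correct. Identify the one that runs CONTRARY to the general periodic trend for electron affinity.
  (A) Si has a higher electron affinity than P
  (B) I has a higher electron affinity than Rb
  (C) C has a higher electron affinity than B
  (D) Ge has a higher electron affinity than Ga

The general trend: electron affinity increases across a period and decreases down a group.
(A) Si (period 3, group 14) vs P (period 3, group 15): the stated order contradicts the simple trend.
(B) I (period 5, group 17) vs Rb (period 5, group 1): the stated order agrees with the simple trend.
(C) C (period 2, group 14) vs B (period 2, group 13): the stated order agrees with the simple trend.
(D) Ge (period 4, group 14) vs Ga (period 4, group 13): the stated order agrees with the simple trend.
The exception is (A): adding an electron to P's half-filled 3p³ is unfavourable, so Si (3p²) has the more exothermic EA.

(A)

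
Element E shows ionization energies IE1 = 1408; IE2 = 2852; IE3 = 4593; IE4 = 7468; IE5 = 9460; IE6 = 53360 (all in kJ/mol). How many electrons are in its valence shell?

5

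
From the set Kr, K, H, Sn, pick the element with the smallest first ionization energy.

H is in period 1, group 1; K is in period 4, group 1; Kr is in period 4, group 18; Sn is in period 5, group 14.
IE₁ increases left→right with effective nuclear charge and decreases top→bottom as the valence shell moves farther out.
Neither a single period nor a single group — weigh both effects.
Sn > K: period and group pull opposite ways; the across-period shift dominates (709 vs 419 kJ/mol).
H > Sn: the two effects oppose for this pair; the down-group effect wins (1312 vs 709 kJ/mol).
Kr > H: the two effects oppose for this pair; the across-period effect wins (1351 vs 1312 kJ/mol).
Approximate values (kJ/mol): H 1312, K 419, Kr 1351, Sn 709.
The smallest first ionization energy among these belongs to K.

K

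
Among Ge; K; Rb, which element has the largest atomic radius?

Rb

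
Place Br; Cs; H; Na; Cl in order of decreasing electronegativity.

Cl, Br, H, Na, Cs

EN rises left→right (higher Z_eff, smaller atoms) and falls top→bottom (larger, more shielded atoms).
Neither a single period nor a single group — weigh both effects.
Na > Cs: Na sits above Cs in group 1, so the down-group effect alone puts Na higher.
H > Na: they share group 1; the group trend gives H the larger value.
Br > H: period and group pull opposite ways; the across-period shift dominates (2.96 vs 2.20).
Cl > Br: Cl sits above Br in group 17, so the down-group effect alone puts Cl higher.
For reference (Pauling): H 2.20, Na 0.93, Cl 3.16, Br 2.96, Cs 0.79.
So from highest to lowest: Cl > Br > H > Na > Cs.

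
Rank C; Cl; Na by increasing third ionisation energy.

Cl < C < Na

Consider each +2 ion: C²⁺ still has 2 valence electrons; Cl²⁺ still has 5 valence electrons; Na²⁺ is already 1 electron into the core.
Core electrons are held far more tightly than valence electrons, so Na tops the IE_3 order.
Valence configurations: C²⁺ [He]2s², Cl²⁺ [Ne]3s²3p³.
Approximate IE_3 values (kJ/mol): C 4620, Cl 3822, Na 6910.
Hence IE_3: Cl < C < Na.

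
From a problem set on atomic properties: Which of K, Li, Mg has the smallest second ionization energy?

The second ionization energy removes an electron from the +1 ion. For each element: K⁺ is the bare [Ar] core; Li⁺ is the bare [He] core; Mg⁺ still has 1 valence electron.
Breaking into a closed-shell core is much more expensive than removing a leftover valence electron — K and Li have the largest IE_2 here.
Tabulated IE_2 (kJ/mol): K 3052, Li 7298, Mg 1451.
Hence IE_2: Mg < K < Li.

Mg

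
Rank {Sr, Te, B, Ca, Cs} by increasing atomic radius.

B is in period 2, group 13; Ca is in period 4, group 2; Sr is in period 5, group 2; Te is in period 5, group 16; Cs is in period 6, group 1.
Moving right in a period, electrons are added to the same shell under a stronger nuclear pull, so atoms get smaller; moving down, a new shell is opened and atoms get larger.
These span different periods and groups, so the two trends combine.
Te > B: the two effects oppose for this pair; the down-group effect wins (136 vs 85 pm).
Ca > Te: the two effects oppose for this pair; the across-period effect wins (171 vs 136 pm).
Sr > Ca: they share group 2; the group trend gives Sr the larger value.
Cs > Sr: both effects reinforce here, so Cs is clearly the larger of the two.
Tabulated atomic radius (pm): B 85, Ca 171, Sr 185, Te 136, Cs 232.
So from smallest to largest: B < Te < Ca < Sr < Cs.

B < Te < Ca < Sr < Cs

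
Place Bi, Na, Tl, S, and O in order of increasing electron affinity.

Tl < Na < Bi < O < S

O is in period 2, group 16; Na is in period 3, group 1; S is in period 3, group 16; Tl is in period 6, group 13; Bi is in period 6, group 15.
Electron affinity generally becomes more exothermic across a period toward the halogens and less exothermic down a group.
Here both period and group differ, so the two effects have to be weighed against each other.
Na > Tl: period and group pull opposite ways; the down-group shift dominates (53 vs 19 kJ/mol).
Bi > Na: period and group pull opposite ways; the across-period shift dominates (91 vs 53 kJ/mol).
O > Bi: relative to Bi, both the across-period and down-group shifts push O's electron affinity up.
S > O: this pair runs against the simple trend — see the exception note.
Note the exception: S has a higher electron affinity than O, contrary to the simple trend — the compact 2p subshell of O repels the added electron more than S's larger 3p does.
Approximate values (kJ/mol): O 141, Na 53, S 200, Tl 19, Bi 91.
So from lowest to highest: Tl < Na < Bi < O < S.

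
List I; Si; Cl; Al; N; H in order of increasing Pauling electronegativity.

Al, Si, H, I, N, Cl

EN rises left→right (higher Z_eff, smaller atoms) and falls top→bottom (larger, more shielded atoms).
Neither a single period nor a single group — weigh both effects.
Si > Al: both are in period 3; the period trend gives Si the larger value.
H > Si: the two effects oppose for this pair; the down-group effect wins (2.20 vs 1.90).
I > H: period and group pull opposite ways; the across-period shift dominates (2.66 vs 2.20).
N > I: the two effects oppose for this pair; the down-group effect wins (3.04 vs 2.66).
Cl > N: the two effects oppose for this pair; the across-period effect wins (3.16 vs 3.04).
Tabulated electronegativity (Pauling): H 2.20, N 3.04, Al 1.61, Si 1.90, Cl 3.16, I 2.66.
So from lowest to highest: Al < Si < H < I < N < Cl.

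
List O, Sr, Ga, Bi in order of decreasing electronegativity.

O > Bi > Ga > Sr

O is in period 2, group 16; Ga is in period 4, group 13; Sr is in period 5, group 2; Bi is in period 6, group 15.
EN rises left→right (higher Z_eff, smaller atoms) and falls top→bottom (larger, more shielded atoms).
Here both period and group differ, so the two effects have to be weighed against each other.
Ga > Sr: both effects reinforce here, so Ga is clearly the higher of the two.
Bi > Ga: the two effects oppose for this pair; the across-period effect wins (2.02 vs 1.81).
O > Bi: both effects reinforce here, so O is clearly the higher of the two.
Approximate values (Pauling): O 3.44, Ga 1.81, Sr 0.95, Bi 2.02.
So from highest to lowest: O > Bi > Ga > Sr.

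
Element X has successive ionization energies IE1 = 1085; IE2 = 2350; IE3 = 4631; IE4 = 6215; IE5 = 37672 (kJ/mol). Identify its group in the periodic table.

Look for the largest jump between consecutive ionization energies: IE5/IE4 ≈ 6.1, far larger than any earlier ratio.
That jump marks the point where a core electron is being removed. So the atom has 4 valence electrons.
A main-group element with 4 valence electrons is in group 14.

Group 14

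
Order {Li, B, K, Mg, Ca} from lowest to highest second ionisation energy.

Ca, Mg, B, K, Li

Consider each +1 ion: Li⁺ is the bare [He] core; B⁺ still has 2 valence electrons; K⁺ is the bare [Ar] core; Mg⁺ still has 1 valence electron; Ca⁺ still has 1 valence electron.
Pulling an electron out of a noble-gas core costs far more than removing a remaining valence electron, so K and Li sit at the high end of IE_2.
Valence configurations: B⁺ [He]2s², Mg⁺ [Ne]3s¹, Ca⁺ [Ar]4s¹.
Tabulated IE_2 (kJ/mol): Li 7298, B 2427, K 3052, Mg 1451, Ca 1145.
Putting it together, IE_2: Ca < Mg < B < K < Li.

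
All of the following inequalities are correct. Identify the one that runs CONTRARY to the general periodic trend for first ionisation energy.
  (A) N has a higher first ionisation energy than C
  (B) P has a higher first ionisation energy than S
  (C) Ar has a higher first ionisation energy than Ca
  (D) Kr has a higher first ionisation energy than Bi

The general trend: first ionisation energy increases across a period and decreases down a group.
(A) N (period 2, group 15) vs C (period 2, group 14): the stated order agrees with the simple trend.
(B) P (period 3, group 15) vs S (period 3, group 16): the stated order contradicts the simple trend.
(C) Ar (period 3, group 18) vs Ca (period 4, group 2): the stated order agrees with the simple trend.
(D) Kr (period 4, group 18) vs Bi (period 6, group 15): the stated order agrees with the simple trend.
The exception is (B): S (3p⁴) ionizes more easily than half-filled P (3p³) because the paired 3p electron in S is pushed out by e⁻–e⁻ repulsion.

(B)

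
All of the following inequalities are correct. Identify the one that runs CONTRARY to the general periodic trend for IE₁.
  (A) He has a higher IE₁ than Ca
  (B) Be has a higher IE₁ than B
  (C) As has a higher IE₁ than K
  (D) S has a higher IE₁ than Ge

The general trend: IE₁ increases across a period and decreases down a group.
(A) He (period 1, group 18) vs Ca (period 4, group 2): the stated order agrees with the simple trend.
(B) Be (period 2, group 2) vs B (period 2, group 13): the stated order contradicts the simple trend.
(C) As (period 4, group 15) vs K (period 4, group 1): the stated order agrees with the simple trend.
(D) S (period 3, group 16) vs Ge (period 4, group 14): the stated order agrees with the simple trend.
The exception is (B): removing B's lone 2p electron is easier than breaking Be's filled 2s².

(B)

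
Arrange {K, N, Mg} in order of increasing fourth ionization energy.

IE_4 is the cost of taking one more electron from the +3 cation: K³⁺ is already 2 electrons into the core; N³⁺ still has 2 valence electrons; Mg³⁺ is already 1 electron into the core.
Usually core removal costs more than valence removal, but here the competition is close: a tightly held n=2 valence electron can cost more to remove than an n=3 core electron, so the actual values have to decide it.
The numbers (kJ/mol): K 5877, N 7475, Mg 10543.
Overall IE_4 order: K < N < Mg.

K < N < Mg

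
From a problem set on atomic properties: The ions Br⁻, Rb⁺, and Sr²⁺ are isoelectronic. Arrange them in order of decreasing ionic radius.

All of these have 36 electrons, so size is governed by nuclear charge alone: the more protons, the stronger the pull on the same electron cloud, and the smaller the ion.
Nuclear charges: Sr²⁺ (Z=38), Rb⁺ (Z=37), Br⁻ (Z=35).
Largest to smallest: Br⁻ > Rb⁺ > Sr²⁺.

Br⁻ > Rb⁺ > Sr²⁺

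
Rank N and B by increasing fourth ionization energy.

N < B

The fourth ionization energy removes an electron from the +3 ion. For each element: N³⁺ still has 2 valence electrons; B³⁺ is the bare [He] core.
Pulling an electron out of a noble-gas core costs far more than removing a remaining valence electron, so B sits at the high end of IE_4.
Tabulated IE_4 (kJ/mol): N 7475, B 25026.
Hence IE_4: N < B.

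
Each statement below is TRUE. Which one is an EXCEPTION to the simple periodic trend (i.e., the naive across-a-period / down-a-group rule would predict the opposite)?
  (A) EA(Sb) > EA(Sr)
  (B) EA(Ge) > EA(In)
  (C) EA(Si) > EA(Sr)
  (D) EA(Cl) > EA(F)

(D)

The general trend: electron affinity increases across a period and decreases down a group.
(A) Sb (period 5, group 15) vs Sr (period 5, group 2): the stated order agrees with the simple trend.
(B) Ge (period 4, group 14) vs In (period 5, group 13): the stated order agrees with the simple trend.
(C) Si (period 3, group 14) vs Sr (period 5, group 2): the stated order agrees with the simple trend.
(D) Cl (period 3, group 17) vs F (period 2, group 17): the stated order contradicts the simple trend.
The exception is (D): F's small 2p subshell makes the incoming electron feel strong e⁻–e⁻ repulsion, so Cl actually releases more energy on gaining an electron.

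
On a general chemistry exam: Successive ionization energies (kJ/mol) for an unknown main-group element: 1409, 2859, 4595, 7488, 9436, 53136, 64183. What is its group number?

Group 15

Look for the largest jump between consecutive ionization energies: IE6/IE5 ≈ 5.6, far larger than any earlier ratio.
That jump marks the point where a core electron is being removed. So the atom has 5 valence electrons.
A main-group element with 5 valence electrons is in group 15.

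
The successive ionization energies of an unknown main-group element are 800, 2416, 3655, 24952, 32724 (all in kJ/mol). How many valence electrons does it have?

Look for the largest jump between consecutive ionization energies: IE4/IE3 ≈ 6.8, far larger than any earlier ratio.
That jump marks the point where a core electron is being removed. So the atom has 3 valence electrons.

3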